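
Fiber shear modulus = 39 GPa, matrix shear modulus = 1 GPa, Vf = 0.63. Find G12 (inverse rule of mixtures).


1/G12 = Vf/Gf + (1-Vf)/Gm = 0.63/39 + 0.37/1
G12 = 2.59 GPa

2.59 GPa


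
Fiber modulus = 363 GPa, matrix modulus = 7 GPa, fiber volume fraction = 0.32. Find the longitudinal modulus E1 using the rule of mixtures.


E1 = Ef*Vf + Em*(1-Vf) = 363*0.32 + 7*0.68 = 120.92 GPa

120.92 GPa


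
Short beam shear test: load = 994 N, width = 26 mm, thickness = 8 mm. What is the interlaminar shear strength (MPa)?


ILSS = 3F/(4bh) = 3*994/(4*26*8) = 3.58 MPa

3.58 MPa


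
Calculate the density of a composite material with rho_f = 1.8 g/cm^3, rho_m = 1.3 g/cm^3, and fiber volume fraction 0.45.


rho_c = rho_f*Vf + rho_m*(1-Vf) = 1.8*0.45 + 1.3*0.55 = 1.525 g/cm^3

1.525 g/cm^3


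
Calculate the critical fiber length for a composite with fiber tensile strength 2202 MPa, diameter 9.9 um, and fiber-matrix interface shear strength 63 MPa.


Lc = sigma_f * d / (2 * tau_i) = 2202 * 9.9 / (2 * 63) = 173.0 um

173.0 um


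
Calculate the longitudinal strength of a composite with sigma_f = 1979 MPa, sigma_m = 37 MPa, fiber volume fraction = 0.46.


sigma_1 = sigma_f*Vf + sigma_m*(1-Vf) = 1979*0.46 + 37*0.54 = 930.3 MPa

930.3 MPa


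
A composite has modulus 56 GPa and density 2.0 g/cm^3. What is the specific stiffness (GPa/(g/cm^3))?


Specific stiffness = E/rho = 56/2.0 = 28.0 GPa/(g/cm^3)

28.0 GPa/(g/cm^3)


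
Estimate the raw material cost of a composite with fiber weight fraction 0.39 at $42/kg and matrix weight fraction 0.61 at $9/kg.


Cost = cost_f*Wf + cost_m*Wm = 42*0.39 + 9*0.61 = $21.87/kg

$21.87/kg


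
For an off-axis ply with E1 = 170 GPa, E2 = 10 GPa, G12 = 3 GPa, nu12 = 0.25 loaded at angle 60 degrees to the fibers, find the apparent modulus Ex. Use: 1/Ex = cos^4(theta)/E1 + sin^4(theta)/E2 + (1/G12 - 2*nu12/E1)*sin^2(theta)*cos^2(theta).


cos^4(60) = 0.0625, sin^4(60) = 0.5625, sin^2(60)*cos^2(60) = 0.1875
1/G12 - 2*nu12/E1 = 1/3 - 2*0.25/170 = 0.330392 GPa^-1
1/Ex = 0.0625/170 + 0.5625/10 + 0.330392*0.1875 = 0.1185662 GPa^-1
Ex = 8.43 GPa

8.43 GPa


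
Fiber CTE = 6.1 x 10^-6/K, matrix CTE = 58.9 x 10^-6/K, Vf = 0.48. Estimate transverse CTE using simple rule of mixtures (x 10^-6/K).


alpha_2 = alpha_f*Vf + alpha_m*(1-Vf) = 6.1*0.48 + 58.9*0.52 = 33.6 x 10^-6/K

33.6 x 10^-6/K


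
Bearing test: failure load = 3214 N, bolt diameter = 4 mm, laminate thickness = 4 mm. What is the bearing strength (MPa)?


sigma_br = F/(d*h) = 3214/(4*4) = 200.9 MPa

200.9 MPa


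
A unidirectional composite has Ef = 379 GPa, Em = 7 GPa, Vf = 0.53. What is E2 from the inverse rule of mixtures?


1/E2 = Vf/Ef + (1-Vf)/Em = 0.53/379 + 0.47/7
E2 = 14.59 GPa

14.59 GPa


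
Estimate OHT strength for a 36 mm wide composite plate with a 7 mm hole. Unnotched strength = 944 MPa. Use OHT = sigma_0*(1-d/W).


OHT = sigma_0*(1-d/W) = 944*(1-7/36) = 760.4 MPa

760.4 MPa


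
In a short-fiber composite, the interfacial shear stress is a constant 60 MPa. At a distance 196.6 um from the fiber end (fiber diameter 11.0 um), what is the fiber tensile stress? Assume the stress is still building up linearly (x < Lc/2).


Force balance: sigma_f * (pi*d^2/4) = tau * (pi*d) * x  ->  sigma_f = 4 * tau * x / d
sigma_f = 4 * 60 * 196.6 / 11.0 = 4289.5 MPa

4289.5 MPa


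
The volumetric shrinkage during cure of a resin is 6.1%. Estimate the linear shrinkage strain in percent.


Linear shrinkage ≈ vol_shrink/3 = 6.1/3 = 2.033%

2.033%


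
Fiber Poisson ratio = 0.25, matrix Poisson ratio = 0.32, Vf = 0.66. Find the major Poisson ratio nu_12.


nu_12 = nu_f*Vf + nu_m*(1-Vf) = 0.25*0.66 + 0.32*0.34 = 0.2738

0.2738


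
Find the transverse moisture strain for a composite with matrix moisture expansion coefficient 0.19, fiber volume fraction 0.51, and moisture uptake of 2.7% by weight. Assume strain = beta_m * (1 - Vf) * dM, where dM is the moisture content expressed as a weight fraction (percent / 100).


dM = 2.7/100 = 0.027
strain = beta_m * (1-Vf) * dM = 0.19 * 0.49 * 0.027 = 0.0025137

0.0025137


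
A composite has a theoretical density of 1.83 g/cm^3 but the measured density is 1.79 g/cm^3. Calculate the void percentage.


Void% = (rho_theo - rho_actual)/rho_theo * 100 = (1.83 - 1.79)/1.83 * 100 = 2.19%

2.19%


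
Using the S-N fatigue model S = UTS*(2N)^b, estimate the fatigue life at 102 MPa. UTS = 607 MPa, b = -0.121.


N = 0.5 * (S/UTS)^(1/b) = 0.5 * (102/607)^(1/-0.121) = 1.2605e+06 cycles

1.2605e+06 cycles


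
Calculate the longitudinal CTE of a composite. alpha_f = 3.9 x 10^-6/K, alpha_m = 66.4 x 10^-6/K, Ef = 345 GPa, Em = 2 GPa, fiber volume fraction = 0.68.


E1 = Ef*Vf + Em*(1-Vf) = 235.24
alpha_1 = (alpha_f*Ef*Vf + alpha_m*Em*(1-Vf))/E1 = 4.07 x 10^-6/K

4.07 x 10^-6/K


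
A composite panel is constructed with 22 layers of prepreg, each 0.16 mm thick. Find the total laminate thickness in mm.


h = n * t_ply = 22 * 0.16 = 3.52 mm

3.52 mm


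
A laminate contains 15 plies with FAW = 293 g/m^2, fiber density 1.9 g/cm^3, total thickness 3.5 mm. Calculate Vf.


Vf = n * FAW / (rho_f * h * 1000) = 15 * 293 / (1.9 * 3.5 * 1000) = 0.6609

0.6609


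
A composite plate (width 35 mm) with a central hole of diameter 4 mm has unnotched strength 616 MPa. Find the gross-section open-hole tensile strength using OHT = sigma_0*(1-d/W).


OHT = sigma_0*(1-d/W) = 616*(1-4/35) = 545.6 MPa

545.6 MPa


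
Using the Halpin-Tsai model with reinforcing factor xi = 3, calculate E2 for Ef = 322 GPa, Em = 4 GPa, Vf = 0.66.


eta = (Ef/Em - 1)/(Ef/Em + xi) = (80.5 - 1)/(80.5 + 3) = 0.9521
E2 = Em*(1+xi*eta*Vf)/(1-eta*Vf) = 31.06 GPa

31.06 GPa


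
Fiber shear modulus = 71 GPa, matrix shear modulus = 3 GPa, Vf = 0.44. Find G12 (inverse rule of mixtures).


1/G12 = Vf/Gf + (1-Vf)/Gm = 0.44/71 + 0.56/3
G12 = 5.19 GPa

5.19 GPa


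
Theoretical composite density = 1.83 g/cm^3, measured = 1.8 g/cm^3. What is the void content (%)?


Void% = (rho_theo - rho_actual)/rho_theo * 100 = (1.83 - 1.8)/1.83 * 100 = 1.64%

1.64%


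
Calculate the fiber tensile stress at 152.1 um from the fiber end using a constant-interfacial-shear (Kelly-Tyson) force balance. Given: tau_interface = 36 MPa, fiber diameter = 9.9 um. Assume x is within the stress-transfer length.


Force balance: sigma_f * (pi*d^2/4) = tau * (pi*d) * x  ->  sigma_f = 4 * tau * x / d
sigma_f = 4 * 36 * 152.1 / 9.9 = 2212.4 MPa

2212.4 MPa


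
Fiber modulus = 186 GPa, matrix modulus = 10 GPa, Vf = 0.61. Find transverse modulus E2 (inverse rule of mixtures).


1/E2 = Vf/Ef + (1-Vf)/Em = 0.61/186 + 0.39/10
E2 = 23.65 GPa

23.65 GPa


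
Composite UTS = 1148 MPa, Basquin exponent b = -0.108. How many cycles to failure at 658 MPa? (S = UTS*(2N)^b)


N = 0.5 * (S/UTS)^(1/b) = 0.5 * (658/1148)^(1/-0.108) = 86.5129 cycles

86.5129 cycles


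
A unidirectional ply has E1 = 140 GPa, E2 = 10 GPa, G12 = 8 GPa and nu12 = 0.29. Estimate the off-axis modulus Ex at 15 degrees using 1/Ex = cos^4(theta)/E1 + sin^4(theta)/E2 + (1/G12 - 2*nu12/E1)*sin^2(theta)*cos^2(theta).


cos^4(15) = 0.870513, sin^4(15) = 0.004487, sin^2(15)*cos^2(15) = 0.0625
1/G12 - 2*nu12/E1 = 1/8 - 2*0.29/140 = 0.120857 GPa^-1
1/Ex = 0.870513/140 + 0.004487/10 + 0.120857*0.0625 = 0.0142202 GPa^-1
Ex = 70.32 GPa

70.32 GPa


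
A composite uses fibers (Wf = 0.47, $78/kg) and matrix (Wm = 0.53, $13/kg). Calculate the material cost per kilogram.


Cost = cost_f*Wf + cost_m*Wm = 78*0.47 + 13*0.53 = $43.55/kg

$43.55/kg


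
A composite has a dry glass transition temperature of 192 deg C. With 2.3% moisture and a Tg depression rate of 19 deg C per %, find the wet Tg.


Tg_wet = Tg_dry - k*moisture = 192 - 19*2.3 = 148.3 deg C

148.3 deg C


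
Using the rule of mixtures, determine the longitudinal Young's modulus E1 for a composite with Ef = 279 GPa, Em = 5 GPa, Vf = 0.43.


E1 = Ef*Vf + Em*(1-Vf) = 279*0.43 + 5*0.57 = 122.82 GPa

122.82 GPa


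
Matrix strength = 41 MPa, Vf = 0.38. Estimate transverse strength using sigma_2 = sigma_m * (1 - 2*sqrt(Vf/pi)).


factor = 1 - 2*sqrt(0.38/pi) = 0.3044
sigma_2 = 41 * 0.3044 = 12.48 MPa

12.48 MPa


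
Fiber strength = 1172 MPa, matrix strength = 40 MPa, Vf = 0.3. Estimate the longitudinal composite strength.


sigma_1 = sigma_f*Vf + sigma_m*(1-Vf) = 1172*0.3 + 40*0.7 = 379.6 MPa

379.6 MPa


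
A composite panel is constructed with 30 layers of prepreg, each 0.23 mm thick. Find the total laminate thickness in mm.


h = n * t_ply = 30 * 0.23 = 6.9 mm

6.9 mm


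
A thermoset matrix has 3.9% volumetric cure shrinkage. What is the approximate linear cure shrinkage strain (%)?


Linear shrinkage ≈ vol_shrink/3 = 3.9/3 = 1.3%

1.3%


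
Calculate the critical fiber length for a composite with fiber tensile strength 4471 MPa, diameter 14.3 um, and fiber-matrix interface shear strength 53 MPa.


Lc = sigma_f * d / (2 * tau_i) = 4471 * 14.3 / (2 * 53) = 603.2 um

603.2 um


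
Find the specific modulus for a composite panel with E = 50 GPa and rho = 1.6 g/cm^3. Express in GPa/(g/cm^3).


Specific stiffness = E/rho = 50/1.6 = 31.3 GPa/(g/cm^3)

31.3 GPa/(g/cm^3)


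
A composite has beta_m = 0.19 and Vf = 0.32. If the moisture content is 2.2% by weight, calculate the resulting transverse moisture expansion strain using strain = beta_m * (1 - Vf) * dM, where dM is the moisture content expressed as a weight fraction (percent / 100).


dM = 2.2/100 = 0.022
strain = beta_m * (1-Vf) * dM = 0.19 * 0.68 * 0.022 = 0.0028424

0.0028424


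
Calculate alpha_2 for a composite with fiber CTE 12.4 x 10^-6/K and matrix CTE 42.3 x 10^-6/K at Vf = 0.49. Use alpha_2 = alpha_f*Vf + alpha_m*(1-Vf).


alpha_2 = alpha_f*Vf + alpha_m*(1-Vf) = 12.4*0.49 + 42.3*0.51 = 27.6 x 10^-6/K

27.6 x 10^-6/K


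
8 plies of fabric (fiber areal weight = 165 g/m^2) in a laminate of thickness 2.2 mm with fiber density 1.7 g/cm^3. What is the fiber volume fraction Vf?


Vf = n * FAW / (rho_f * h * 1000) = 8 * 165 / (1.7 * 2.2 * 1000) = 0.3529

0.3529


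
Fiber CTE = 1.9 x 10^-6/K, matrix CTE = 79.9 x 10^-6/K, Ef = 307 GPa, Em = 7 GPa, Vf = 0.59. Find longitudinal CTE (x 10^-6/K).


E1 = Ef*Vf + Em*(1-Vf) = 184.0
alpha_1 = (alpha_f*Ef*Vf + alpha_m*Em*(1-Vf))/E1 = 3.12 x 10^-6/K

3.12 x 10^-6/K


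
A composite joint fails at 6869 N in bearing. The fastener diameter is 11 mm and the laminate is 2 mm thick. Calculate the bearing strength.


sigma_br = F/(d*h) = 6869/(11*2) = 312.2 MPa

312.2 MPa


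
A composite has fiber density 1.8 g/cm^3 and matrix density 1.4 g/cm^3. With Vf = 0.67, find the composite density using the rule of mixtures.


rho_c = rho_f*Vf + rho_m*(1-Vf) = 1.8*0.67 + 1.4*0.33 = 1.668 g/cm^3

1.668 g/cm^3


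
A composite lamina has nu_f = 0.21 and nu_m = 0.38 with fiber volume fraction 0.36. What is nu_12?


nu_12 = nu_f*Vf + nu_m*(1-Vf) = 0.21*0.36 + 0.38*0.64 = 0.3188

0.3188


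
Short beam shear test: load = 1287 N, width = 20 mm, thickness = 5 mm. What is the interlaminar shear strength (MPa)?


ILSS = 3F/(4bh) = 3*1287/(4*20*5) = 9.65 MPa

9.65 MPa


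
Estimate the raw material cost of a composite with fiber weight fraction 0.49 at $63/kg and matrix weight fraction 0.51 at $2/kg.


Cost = cost_f*Wf + cost_m*Wm = 63*0.49 + 2*0.51 = $31.89/kg

$31.89/kg


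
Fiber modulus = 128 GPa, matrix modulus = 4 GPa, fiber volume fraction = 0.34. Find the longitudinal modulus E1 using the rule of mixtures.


E1 = Ef*Vf + Em*(1-Vf) = 128*0.34 + 4*0.66 = 46.16 GPa

46.16 GPa


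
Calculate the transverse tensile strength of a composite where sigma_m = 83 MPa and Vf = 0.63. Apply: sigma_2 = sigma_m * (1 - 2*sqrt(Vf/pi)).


factor = 1 - 2*sqrt(0.63/pi) = 0.1044
sigma_2 = 83 * 0.1044 = 8.66 MPa

8.66 MPa


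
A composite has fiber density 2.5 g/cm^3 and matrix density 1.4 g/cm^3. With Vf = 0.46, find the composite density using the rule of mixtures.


rho_c = rho_f*Vf + rho_m*(1-Vf) = 2.5*0.46 + 1.4*0.54 = 1.906 g/cm^3

1.906 g/cm^3


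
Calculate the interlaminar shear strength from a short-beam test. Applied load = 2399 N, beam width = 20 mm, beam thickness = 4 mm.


ILSS = 3F/(4bh) = 3*2399/(4*20*4) = 22.49 MPa

22.49 MPa


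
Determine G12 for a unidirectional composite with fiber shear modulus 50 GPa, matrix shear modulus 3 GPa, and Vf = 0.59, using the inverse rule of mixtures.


1/G12 = Vf/Gf + (1-Vf)/Gm = 0.59/50 + 0.41/3
G12 = 6.74 GPa

6.74 GPa


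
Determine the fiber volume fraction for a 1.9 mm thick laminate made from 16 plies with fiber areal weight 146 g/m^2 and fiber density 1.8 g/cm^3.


Vf = n * FAW / (rho_f * h * 1000) = 16 * 146 / (1.8 * 1.9 * 1000) = 0.683

0.683


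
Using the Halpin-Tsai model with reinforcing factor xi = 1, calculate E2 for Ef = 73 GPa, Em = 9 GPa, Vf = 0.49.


eta = (Ef/Em - 1)/(Ef/Em + xi) = (8.1111 - 1)/(8.1111 + 1) = 0.7805
E2 = Em*(1+xi*eta*Vf)/(1-eta*Vf) = 20.15 GPa

20.15 GPa


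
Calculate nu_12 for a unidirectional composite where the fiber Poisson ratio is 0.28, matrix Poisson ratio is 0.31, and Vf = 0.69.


nu_12 = nu_f*Vf + nu_m*(1-Vf) = 0.28*0.69 + 0.31*0.31 = 0.2893

0.2893


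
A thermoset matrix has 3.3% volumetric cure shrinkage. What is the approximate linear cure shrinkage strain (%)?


Linear shrinkage ≈ vol_shrink/3 = 3.3/3 = 1.1%

1.1%


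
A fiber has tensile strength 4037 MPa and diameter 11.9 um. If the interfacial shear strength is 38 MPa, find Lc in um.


Lc = sigma_f * d / (2 * tau_i) = 4037 * 11.9 / (2 * 38) = 632.1 um

632.1 um


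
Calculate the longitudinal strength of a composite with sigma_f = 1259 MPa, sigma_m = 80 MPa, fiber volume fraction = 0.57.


sigma_1 = sigma_f*Vf + sigma_m*(1-Vf) = 1259*0.57 + 80*0.43 = 752.0 MPa

752.0 MPa


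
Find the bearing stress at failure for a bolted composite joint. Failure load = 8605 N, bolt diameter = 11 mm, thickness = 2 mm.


sigma_br = F/(d*h) = 8605/(11*2) = 391.1 MPa

391.1 MPa


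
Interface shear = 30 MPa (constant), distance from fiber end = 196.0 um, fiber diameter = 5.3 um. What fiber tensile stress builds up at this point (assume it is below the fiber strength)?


Force balance: sigma_f * (pi*d^2/4) = tau * (pi*d) * x  ->  sigma_f = 4 * tau * x / d
sigma_f = 4 * 30 * 196.0 / 5.3 = 4437.7 MPa

4437.7 MPa


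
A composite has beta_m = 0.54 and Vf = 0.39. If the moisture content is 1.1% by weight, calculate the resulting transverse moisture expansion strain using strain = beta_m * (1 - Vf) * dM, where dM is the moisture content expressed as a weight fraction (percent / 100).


dM = 1.1/100 = 0.011
strain = beta_m * (1-Vf) * dM = 0.54 * 0.61 * 0.011 = 0.0036234

0.0036234


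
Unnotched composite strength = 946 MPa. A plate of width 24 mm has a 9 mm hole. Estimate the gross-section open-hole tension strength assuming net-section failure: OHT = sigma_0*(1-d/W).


OHT = sigma_0*(1-d/W) = 946*(1-9/24) = 591.3 MPa

591.3 MPa


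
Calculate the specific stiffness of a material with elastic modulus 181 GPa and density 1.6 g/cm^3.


Specific stiffness = E/rho = 181/1.6 = 113.1 GPa/(g/cm^3)

113.1 GPa/(g/cm^3)


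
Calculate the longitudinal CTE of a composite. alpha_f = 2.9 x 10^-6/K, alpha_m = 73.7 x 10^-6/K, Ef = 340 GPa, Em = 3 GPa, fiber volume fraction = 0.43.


E1 = Ef*Vf + Em*(1-Vf) = 147.91
alpha_1 = (alpha_f*Ef*Vf + alpha_m*Em*(1-Vf))/E1 = 3.72 x 10^-6/K

3.72 x 10^-6/K


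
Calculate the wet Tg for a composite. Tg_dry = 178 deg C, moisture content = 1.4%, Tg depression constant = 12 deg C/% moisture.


Tg_wet = Tg_dry - k*moisture = 178 - 12*1.4 = 161.2 deg C

161.2 deg C


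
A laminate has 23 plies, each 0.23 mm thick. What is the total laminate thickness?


h = n * t_ply = 23 * 0.23 = 5.29 mm

5.29 mm


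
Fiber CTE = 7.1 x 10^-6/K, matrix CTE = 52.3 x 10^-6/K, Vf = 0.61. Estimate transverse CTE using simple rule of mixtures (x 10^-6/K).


alpha_2 = alpha_f*Vf + alpha_m*(1-Vf) = 7.1*0.61 + 52.3*0.39 = 24.7 x 10^-6/K

24.7 x 10^-6/K


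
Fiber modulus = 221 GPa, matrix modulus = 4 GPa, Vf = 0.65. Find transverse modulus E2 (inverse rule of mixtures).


1/E2 = Vf/Ef + (1-Vf)/Em = 0.65/221 + 0.35/4
E2 = 11.06 GPa

11.06 GPa


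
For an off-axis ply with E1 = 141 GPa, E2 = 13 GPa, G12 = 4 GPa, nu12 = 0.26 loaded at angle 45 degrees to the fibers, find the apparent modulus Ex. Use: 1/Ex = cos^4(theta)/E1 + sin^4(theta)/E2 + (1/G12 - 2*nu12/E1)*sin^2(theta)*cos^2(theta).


cos^4(45) = 0.25, sin^4(45) = 0.25, sin^2(45)*cos^2(45) = 0.25
1/G12 - 2*nu12/E1 = 1/4 - 2*0.26/141 = 0.246312 GPa^-1
1/Ex = 0.25/141 + 0.25/13 + 0.246312*0.25 = 0.0825818 GPa^-1
Ex = 12.11 GPa

12.11 GPa


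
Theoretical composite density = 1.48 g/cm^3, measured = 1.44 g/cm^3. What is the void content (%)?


Void% = (rho_theo - rho_actual)/rho_theo * 100 = (1.48 - 1.44)/1.48 * 100 = 2.7%

2.7%


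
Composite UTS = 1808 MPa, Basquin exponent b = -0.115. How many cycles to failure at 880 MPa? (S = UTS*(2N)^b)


N = 0.5 * (S/UTS)^(1/b) = 0.5 * (880/1808)^(1/-0.115) = 261.9615 cycles

261.9615 cycles


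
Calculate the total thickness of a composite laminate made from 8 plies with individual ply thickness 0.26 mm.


h = n * t_ply = 8 * 0.26 = 2.08 mm

2.08 mm


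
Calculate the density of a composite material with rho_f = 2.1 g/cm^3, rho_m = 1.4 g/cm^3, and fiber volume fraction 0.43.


rho_c = rho_f*Vf + rho_m*(1-Vf) = 2.1*0.43 + 1.4*0.57 = 1.701 g/cm^3

1.701 g/cm^3


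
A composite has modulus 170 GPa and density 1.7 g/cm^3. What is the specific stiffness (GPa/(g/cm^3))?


Specific stiffness = E/rho = 170/1.7 = 100.0 GPa/(g/cm^3)

100.0 GPa/(g/cm^3)


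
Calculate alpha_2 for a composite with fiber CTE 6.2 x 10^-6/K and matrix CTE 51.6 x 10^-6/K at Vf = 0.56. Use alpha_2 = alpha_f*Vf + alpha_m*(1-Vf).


alpha_2 = alpha_f*Vf + alpha_m*(1-Vf) = 6.2*0.56 + 51.6*0.44 = 26.2 x 10^-6/K

26.2 x 10^-6/K


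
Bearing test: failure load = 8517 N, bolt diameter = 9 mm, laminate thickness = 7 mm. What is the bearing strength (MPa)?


sigma_br = F/(d*h) = 8517/(9*7) = 135.2 MPa

135.2 MPa


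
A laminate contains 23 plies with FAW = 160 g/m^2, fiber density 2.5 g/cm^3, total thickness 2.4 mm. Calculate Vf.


Vf = n * FAW / (rho_f * h * 1000) = 23 * 160 / (2.5 * 2.4 * 1000) = 0.6133

0.6133


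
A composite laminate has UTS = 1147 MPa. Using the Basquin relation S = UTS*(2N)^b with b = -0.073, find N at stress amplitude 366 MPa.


N = 0.5 * (S/UTS)^(1/b) = 0.5 * (366/1147)^(1/-0.073) = 3.1233e+06 cycles

3.1233e+06 cycles


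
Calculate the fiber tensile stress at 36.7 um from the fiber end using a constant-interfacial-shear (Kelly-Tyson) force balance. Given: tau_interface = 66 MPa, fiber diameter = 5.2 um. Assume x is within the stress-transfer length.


Force balance: sigma_f * (pi*d^2/4) = tau * (pi*d) * x  ->  sigma_f = 4 * tau * x / d
sigma_f = 4 * 66 * 36.7 / 5.2 = 1863.2 MPa

1863.2 MPa


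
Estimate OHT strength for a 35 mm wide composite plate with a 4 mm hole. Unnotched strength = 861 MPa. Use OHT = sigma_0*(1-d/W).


OHT = sigma_0*(1-d/W) = 861*(1-4/35) = 762.6 MPa

762.6 MPa


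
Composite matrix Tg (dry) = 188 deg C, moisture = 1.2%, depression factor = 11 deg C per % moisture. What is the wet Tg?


Tg_wet = Tg_dry - k*moisture = 188 - 11*1.2 = 174.8 deg C

174.8 deg C


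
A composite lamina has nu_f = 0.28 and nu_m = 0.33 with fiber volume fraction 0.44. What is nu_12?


nu_12 = nu_f*Vf + nu_m*(1-Vf) = 0.28*0.44 + 0.33*0.56 = 0.308

0.308


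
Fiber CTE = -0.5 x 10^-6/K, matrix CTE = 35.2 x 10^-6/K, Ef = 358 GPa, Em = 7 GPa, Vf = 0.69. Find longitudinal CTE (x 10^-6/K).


E1 = Ef*Vf + Em*(1-Vf) = 249.19
alpha_1 = (alpha_f*Ef*Vf + alpha_m*Em*(1-Vf))/E1 = -0.19 x 10^-6/K

-0.19 x 10^-6/K


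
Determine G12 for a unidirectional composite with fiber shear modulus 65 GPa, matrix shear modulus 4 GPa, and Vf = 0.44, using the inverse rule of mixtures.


1/G12 = Vf/Gf + (1-Vf)/Gm = 0.44/65 + 0.56/4
G12 = 6.81 GPa

6.81 GPa


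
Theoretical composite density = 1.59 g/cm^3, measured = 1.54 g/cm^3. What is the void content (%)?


Void% = (rho_theo - rho_actual)/rho_theo * 100 = (1.59 - 1.54)/1.59 * 100 = 3.14%

3.14%


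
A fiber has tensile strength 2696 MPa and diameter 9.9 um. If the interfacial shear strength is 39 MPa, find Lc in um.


Lc = sigma_f * d / (2 * tau_i) = 2696 * 9.9 / (2 * 39) = 342.2 um

342.2 um


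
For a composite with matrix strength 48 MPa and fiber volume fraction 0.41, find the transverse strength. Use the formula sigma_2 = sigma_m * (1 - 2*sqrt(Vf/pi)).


factor = 1 - 2*sqrt(0.41/pi) = 0.2775
sigma_2 = 48 * 0.2775 = 13.32 MPa

13.32 MPa


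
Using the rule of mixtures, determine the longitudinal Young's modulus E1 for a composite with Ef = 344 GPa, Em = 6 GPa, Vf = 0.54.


E1 = Ef*Vf + Em*(1-Vf) = 344*0.54 + 6*0.46 = 188.52 GPa

188.52 GPa


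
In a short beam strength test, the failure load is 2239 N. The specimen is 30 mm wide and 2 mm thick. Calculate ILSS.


ILSS = 3F/(4bh) = 3*2239/(4*30*2) = 27.99 MPa

27.99 MPa


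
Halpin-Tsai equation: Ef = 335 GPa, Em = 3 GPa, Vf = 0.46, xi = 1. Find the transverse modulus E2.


eta = (Ef/Em - 1)/(Ef/Em + xi) = (111.6667 - 1)/(111.6667 + 1) = 0.9822
E2 = Em*(1+xi*eta*Vf)/(1-eta*Vf) = 7.95 GPa

7.95 GPa


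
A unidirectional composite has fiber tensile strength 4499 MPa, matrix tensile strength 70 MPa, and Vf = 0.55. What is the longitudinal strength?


sigma_1 = sigma_f*Vf + sigma_m*(1-Vf) = 4499*0.55 + 70*0.45 = 2506.0 MPa

2506.0 MPa


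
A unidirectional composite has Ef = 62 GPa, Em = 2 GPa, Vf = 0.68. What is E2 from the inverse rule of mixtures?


1/E2 = Vf/Ef + (1-Vf)/Em = 0.68/62 + 0.32/2
E2 = 5.85 GPa

5.85 GPa


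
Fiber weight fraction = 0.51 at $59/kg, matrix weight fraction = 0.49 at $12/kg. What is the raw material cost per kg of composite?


Cost = cost_f*Wf + cost_m*Wm = 59*0.51 + 12*0.49 = $35.97/kg

$35.97/kg


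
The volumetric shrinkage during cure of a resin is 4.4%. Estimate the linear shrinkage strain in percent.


Linear shrinkage ≈ vol_shrink/3 = 4.4/3 = 1.467%

1.467%


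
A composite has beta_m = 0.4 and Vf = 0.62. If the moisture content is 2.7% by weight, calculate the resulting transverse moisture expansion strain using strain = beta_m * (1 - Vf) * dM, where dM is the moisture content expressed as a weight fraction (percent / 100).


dM = 2.7/100 = 0.027
strain = beta_m * (1-Vf) * dM = 0.4 * 0.38 * 0.027 = 0.004104

0.004104


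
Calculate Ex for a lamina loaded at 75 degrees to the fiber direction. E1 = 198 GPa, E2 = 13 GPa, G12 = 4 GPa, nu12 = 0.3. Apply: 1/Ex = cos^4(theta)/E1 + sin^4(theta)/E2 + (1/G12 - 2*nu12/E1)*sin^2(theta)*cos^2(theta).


cos^4(75) = 0.004487, sin^4(75) = 0.870513, sin^2(75)*cos^2(75) = 0.0625
1/G12 - 2*nu12/E1 = 1/4 - 2*0.3/198 = 0.24697 GPa^-1
1/Ex = 0.004487/198 + 0.870513/13 + 0.24697*0.0625 = 0.0824208 GPa^-1
Ex = 12.13 GPa

12.13 GPa


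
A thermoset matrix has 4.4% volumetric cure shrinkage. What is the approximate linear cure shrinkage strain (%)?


Linear shrinkage ≈ vol_shrink/3 = 4.4/3 = 1.467%

1.467%


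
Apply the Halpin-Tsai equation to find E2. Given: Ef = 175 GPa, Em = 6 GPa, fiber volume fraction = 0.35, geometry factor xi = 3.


eta = (Ef/Em - 1)/(Ef/Em + xi) = (29.1667 - 1)/(29.1667 + 3) = 0.8756
E2 = Em*(1+xi*eta*Vf)/(1-eta*Vf) = 16.61 GPa

16.61 GPa


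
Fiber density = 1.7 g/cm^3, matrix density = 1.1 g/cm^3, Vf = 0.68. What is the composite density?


rho_c = rho_f*Vf + rho_m*(1-Vf) = 1.7*0.68 + 1.1*0.32 = 1.508 g/cm^3

1.508 g/cm^3


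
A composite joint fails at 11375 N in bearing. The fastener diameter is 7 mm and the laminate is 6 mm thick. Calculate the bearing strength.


sigma_br = F/(d*h) = 11375/(7*6) = 270.8 MPa

270.8 MPa


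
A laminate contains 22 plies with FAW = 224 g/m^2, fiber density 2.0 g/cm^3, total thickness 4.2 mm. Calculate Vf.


Vf = n * FAW / (rho_f * h * 1000) = 22 * 224 / (2.0 * 4.2 * 1000) = 0.5867

0.5867


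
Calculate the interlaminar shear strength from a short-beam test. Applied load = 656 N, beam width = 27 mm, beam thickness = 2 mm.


ILSS = 3F/(4bh) = 3*656/(4*27*2) = 9.11 MPa

9.11 MPa


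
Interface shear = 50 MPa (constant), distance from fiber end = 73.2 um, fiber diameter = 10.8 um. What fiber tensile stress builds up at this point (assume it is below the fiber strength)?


Force balance: sigma_f * (pi*d^2/4) = tau * (pi*d) * x  ->  sigma_f = 4 * tau * x / d
sigma_f = 4 * 50 * 73.2 / 10.8 = 1355.6 MPa

1355.6 MPa


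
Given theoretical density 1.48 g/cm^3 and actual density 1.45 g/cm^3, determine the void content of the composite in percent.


Void% = (rho_theo - rho_actual)/rho_theo * 100 = (1.48 - 1.45)/1.48 * 100 = 2.03%

2.03%


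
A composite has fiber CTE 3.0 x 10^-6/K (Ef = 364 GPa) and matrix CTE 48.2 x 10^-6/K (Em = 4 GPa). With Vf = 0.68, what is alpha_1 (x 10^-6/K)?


E1 = Ef*Vf + Em*(1-Vf) = 248.8
alpha_1 = (alpha_f*Ef*Vf + alpha_m*Em*(1-Vf))/E1 = 3.23 x 10^-6/K

3.23 x 10^-6/K


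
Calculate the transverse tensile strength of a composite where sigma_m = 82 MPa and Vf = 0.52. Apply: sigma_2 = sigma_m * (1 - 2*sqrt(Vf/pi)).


factor = 1 - 2*sqrt(0.52/pi) = 0.1863
sigma_2 = 82 * 0.1863 = 15.28 MPa

15.28 MPa


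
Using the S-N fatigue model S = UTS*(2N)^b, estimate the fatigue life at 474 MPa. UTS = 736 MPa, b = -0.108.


N = 0.5 * (S/UTS)^(1/b) = 0.5 * (474/736)^(1/-0.108) = 29.4042 cycles

29.4042 cycles


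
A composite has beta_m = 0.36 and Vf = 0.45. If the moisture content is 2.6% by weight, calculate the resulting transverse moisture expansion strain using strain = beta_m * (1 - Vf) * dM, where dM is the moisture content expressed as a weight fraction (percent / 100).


dM = 2.6/100 = 0.026
strain = beta_m * (1-Vf) * dM = 0.36 * 0.55 * 0.026 = 0.005148

0.005148


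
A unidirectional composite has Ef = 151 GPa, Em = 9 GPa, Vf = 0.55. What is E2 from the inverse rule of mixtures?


1/E2 = Vf/Ef + (1-Vf)/Em = 0.55/151 + 0.45/9
E2 = 18.64 GPa

18.64 GPa


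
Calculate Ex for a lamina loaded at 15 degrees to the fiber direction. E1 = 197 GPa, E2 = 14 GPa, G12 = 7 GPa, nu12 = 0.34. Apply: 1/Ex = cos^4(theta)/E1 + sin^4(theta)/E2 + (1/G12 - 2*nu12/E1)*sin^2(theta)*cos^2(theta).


cos^4(15) = 0.870513, sin^4(15) = 0.004487, sin^2(15)*cos^2(15) = 0.0625
1/G12 - 2*nu12/E1 = 1/7 - 2*0.34/197 = 0.139405 GPa^-1
1/Ex = 0.870513/197 + 0.004487/14 + 0.139405*0.0625 = 0.0134522 GPa^-1
Ex = 74.34 GPa

74.34 GPa


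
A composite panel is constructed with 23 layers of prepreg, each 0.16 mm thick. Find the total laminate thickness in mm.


h = n * t_ply = 23 * 0.16 = 3.68 mm

3.68 mm


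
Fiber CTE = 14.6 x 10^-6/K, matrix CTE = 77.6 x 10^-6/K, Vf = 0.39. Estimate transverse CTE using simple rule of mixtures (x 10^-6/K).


alpha_2 = alpha_f*Vf + alpha_m*(1-Vf) = 14.6*0.39 + 77.6*0.61 = 53.0 x 10^-6/K

53.0 x 10^-6/K


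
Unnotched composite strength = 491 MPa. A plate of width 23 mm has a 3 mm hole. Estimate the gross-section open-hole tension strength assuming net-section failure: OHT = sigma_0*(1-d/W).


OHT = sigma_0*(1-d/W) = 491*(1-3/23) = 427.0 MPa

427.0 MPa


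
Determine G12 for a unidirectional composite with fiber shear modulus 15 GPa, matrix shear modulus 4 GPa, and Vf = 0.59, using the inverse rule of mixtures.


1/G12 = Vf/Gf + (1-Vf)/Gm = 0.59/15 + 0.41/4
G12 = 7.05 GPa

7.05 GPa


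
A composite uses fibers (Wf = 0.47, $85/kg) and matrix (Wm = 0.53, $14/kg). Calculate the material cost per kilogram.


Cost = cost_f*Wf + cost_m*Wm = 85*0.47 + 14*0.53 = $47.37/kg

$47.37/kg


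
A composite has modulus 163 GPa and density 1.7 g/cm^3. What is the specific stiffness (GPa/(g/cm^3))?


Specific stiffness = E/rho = 163/1.7 = 95.9 GPa/(g/cm^3)

95.9 GPa/(g/cm^3)


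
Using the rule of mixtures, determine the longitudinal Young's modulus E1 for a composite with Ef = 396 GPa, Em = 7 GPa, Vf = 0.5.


E1 = Ef*Vf + Em*(1-Vf) = 396*0.5 + 7*0.5 = 201.5 GPa

201.5 GPa


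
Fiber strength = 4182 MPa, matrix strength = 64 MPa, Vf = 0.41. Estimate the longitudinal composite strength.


sigma_1 = sigma_f*Vf + sigma_m*(1-Vf) = 4182*0.41 + 64*0.59 = 1752.4 MPa

1752.4 MPa


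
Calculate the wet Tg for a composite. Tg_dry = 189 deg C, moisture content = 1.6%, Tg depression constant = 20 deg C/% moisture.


Tg_wet = Tg_dry - k*moisture = 189 - 20*1.6 = 157.0 deg C

157.0 deg C


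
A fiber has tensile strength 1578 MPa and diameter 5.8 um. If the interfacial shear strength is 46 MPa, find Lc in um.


Lc = sigma_f * d / (2 * tau_i) = 1578 * 5.8 / (2 * 46) = 99.5 um

99.5 um


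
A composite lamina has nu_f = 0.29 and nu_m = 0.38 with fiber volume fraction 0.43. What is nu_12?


nu_12 = nu_f*Vf + nu_m*(1-Vf) = 0.29*0.43 + 0.38*0.57 = 0.3413

0.3413


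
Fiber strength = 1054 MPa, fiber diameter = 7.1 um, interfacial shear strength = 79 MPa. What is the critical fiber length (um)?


Lc = sigma_f * d / (2 * tau_i) = 1054 * 7.1 / (2 * 79) = 47.4 um

47.4 um


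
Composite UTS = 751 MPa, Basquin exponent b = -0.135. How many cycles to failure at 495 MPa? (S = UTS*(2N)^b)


N = 0.5 * (S/UTS)^(1/b) = 0.5 * (495/751)^(1/-0.135) = 10.9640 cycles

10.9640 cycles


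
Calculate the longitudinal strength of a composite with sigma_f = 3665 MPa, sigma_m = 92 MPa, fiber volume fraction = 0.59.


sigma_1 = sigma_f*Vf + sigma_m*(1-Vf) = 3665*0.59 + 92*0.41 = 2200.1 MPa

2200.1 MPa


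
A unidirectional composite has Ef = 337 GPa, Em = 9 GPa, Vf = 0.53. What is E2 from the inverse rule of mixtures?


1/E2 = Vf/Ef + (1-Vf)/Em = 0.53/337 + 0.47/9
E2 = 18.59 GPa

18.59 GPa


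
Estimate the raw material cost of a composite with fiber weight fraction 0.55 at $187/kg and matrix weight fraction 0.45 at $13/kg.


Cost = cost_f*Wf + cost_m*Wm = 187*0.55 + 13*0.45 = $108.7/kg

$108.7/kg


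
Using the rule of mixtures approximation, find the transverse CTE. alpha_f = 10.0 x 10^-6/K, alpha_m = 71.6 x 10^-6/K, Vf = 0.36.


alpha_2 = alpha_f*Vf + alpha_m*(1-Vf) = 10.0*0.36 + 71.6*0.64 = 49.4 x 10^-6/K

49.4 x 10^-6/K


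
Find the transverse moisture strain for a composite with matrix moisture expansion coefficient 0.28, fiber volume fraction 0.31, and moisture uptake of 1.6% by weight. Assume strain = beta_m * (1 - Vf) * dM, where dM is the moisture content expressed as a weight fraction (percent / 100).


dM = 1.6/100 = 0.016
strain = beta_m * (1-Vf) * dM = 0.28 * 0.69 * 0.016 = 0.0030912

0.0030912


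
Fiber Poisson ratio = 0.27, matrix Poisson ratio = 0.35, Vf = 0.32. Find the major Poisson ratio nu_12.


nu_12 = nu_f*Vf + nu_m*(1-Vf) = 0.27*0.32 + 0.35*0.68 = 0.3244

0.3244


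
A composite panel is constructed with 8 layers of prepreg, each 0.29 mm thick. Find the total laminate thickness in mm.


h = n * t_ply = 8 * 0.29 = 2.32 mm

2.32 mm


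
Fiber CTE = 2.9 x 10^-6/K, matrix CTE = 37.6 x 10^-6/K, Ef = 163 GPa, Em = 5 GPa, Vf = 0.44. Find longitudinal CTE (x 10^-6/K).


E1 = Ef*Vf + Em*(1-Vf) = 74.52
alpha_1 = (alpha_f*Ef*Vf + alpha_m*Em*(1-Vf))/E1 = 4.2 x 10^-6/K

4.2 x 10^-6/K


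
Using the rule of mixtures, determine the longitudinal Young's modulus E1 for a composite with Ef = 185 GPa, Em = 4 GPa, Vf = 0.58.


E1 = Ef*Vf + Em*(1-Vf) = 185*0.58 + 4*0.42 = 108.98 GPa

108.98 GPa


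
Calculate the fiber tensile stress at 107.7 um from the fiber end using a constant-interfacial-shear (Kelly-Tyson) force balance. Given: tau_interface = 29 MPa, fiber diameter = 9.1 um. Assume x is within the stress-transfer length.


Force balance: sigma_f * (pi*d^2/4) = tau * (pi*d) * x  ->  sigma_f = 4 * tau * x / d
sigma_f = 4 * 29 * 107.7 / 9.1 = 1372.9 MPa

1372.9 MPa


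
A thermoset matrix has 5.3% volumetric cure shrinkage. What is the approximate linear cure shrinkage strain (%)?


Linear shrinkage ≈ vol_shrink/3 = 5.3/3 = 1.767%

1.767%


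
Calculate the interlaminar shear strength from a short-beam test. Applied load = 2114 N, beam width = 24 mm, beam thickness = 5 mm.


ILSS = 3F/(4bh) = 3*2114/(4*24*5) = 13.21 MPa

13.21 MPa


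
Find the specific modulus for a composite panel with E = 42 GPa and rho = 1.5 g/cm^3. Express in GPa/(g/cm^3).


Specific stiffness = E/rho = 42/1.5 = 28.0 GPa/(g/cm^3)

28.0 GPa/(g/cm^3)


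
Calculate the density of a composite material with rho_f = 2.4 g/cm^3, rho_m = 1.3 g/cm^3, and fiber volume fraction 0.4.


rho_c = rho_f*Vf + rho_m*(1-Vf) = 2.4*0.4 + 1.3*0.6 = 1.74 g/cm^3

1.74 g/cm^3


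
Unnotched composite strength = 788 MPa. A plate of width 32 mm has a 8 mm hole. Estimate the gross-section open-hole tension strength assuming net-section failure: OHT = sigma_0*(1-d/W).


OHT = sigma_0*(1-d/W) = 788*(1-8/32) = 591.0 MPa

591.0 MPa


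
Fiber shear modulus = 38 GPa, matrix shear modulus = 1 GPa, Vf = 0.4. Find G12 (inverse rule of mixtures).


1/G12 = Vf/Gf + (1-Vf)/Gm = 0.4/38 + 0.6/1
G12 = 1.64 GPa

1.64 GPa


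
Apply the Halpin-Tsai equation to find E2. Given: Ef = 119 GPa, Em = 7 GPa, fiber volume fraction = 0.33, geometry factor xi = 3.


eta = (Ef/Em - 1)/(Ef/Em + xi) = (17.0 - 1)/(17.0 + 3) = 0.8
E2 = Em*(1+xi*eta*Vf)/(1-eta*Vf) = 17.04 GPa

17.04 GPa


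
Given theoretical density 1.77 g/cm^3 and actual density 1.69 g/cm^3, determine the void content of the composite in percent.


Void% = (rho_theo - rho_actual)/rho_theo * 100 = (1.77 - 1.69)/1.77 * 100 = 4.52%

4.52%


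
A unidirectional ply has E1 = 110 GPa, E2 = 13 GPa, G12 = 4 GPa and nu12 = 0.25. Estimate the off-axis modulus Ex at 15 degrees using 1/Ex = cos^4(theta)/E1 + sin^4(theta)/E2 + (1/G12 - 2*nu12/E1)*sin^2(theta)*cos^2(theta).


cos^4(15) = 0.870513, sin^4(15) = 0.004487, sin^2(15)*cos^2(15) = 0.0625
1/G12 - 2*nu12/E1 = 1/4 - 2*0.25/110 = 0.245455 GPa^-1
1/Ex = 0.870513/110 + 0.004487/13 + 0.245455*0.0625 = 0.0235998 GPa^-1
Ex = 42.37 GPa

42.37 GPa


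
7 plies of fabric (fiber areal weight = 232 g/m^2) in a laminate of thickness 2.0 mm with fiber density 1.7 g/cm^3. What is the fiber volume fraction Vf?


Vf = n * FAW / (rho_f * h * 1000) = 7 * 232 / (1.7 * 2.0 * 1000) = 0.4776

0.4776


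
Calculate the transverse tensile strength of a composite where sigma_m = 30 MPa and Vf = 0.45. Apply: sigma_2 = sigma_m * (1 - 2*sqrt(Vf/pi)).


factor = 1 - 2*sqrt(0.45/pi) = 0.2431
sigma_2 = 30 * 0.2431 = 7.29 MPa

7.29 MPa


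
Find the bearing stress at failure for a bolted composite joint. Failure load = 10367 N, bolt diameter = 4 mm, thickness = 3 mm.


sigma_br = F/(d*h) = 10367/(4*3) = 863.9 MPa

863.9 MPa


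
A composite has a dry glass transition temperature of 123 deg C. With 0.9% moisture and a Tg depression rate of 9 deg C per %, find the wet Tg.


Tg_wet = Tg_dry - k*moisture = 123 - 9*0.9 = 114.9 deg C

114.9 deg C


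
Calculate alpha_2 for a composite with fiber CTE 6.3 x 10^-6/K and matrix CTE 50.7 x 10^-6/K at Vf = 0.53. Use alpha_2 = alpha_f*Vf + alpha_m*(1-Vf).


alpha_2 = alpha_f*Vf + alpha_m*(1-Vf) = 6.3*0.53 + 50.7*0.47 = 27.2 x 10^-6/K

27.2 x 10^-6/K


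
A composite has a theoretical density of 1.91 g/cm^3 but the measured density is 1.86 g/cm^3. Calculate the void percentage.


Void% = (rho_theo - rho_actual)/rho_theo * 100 = (1.91 - 1.86)/1.91 * 100 = 2.62%

2.62%


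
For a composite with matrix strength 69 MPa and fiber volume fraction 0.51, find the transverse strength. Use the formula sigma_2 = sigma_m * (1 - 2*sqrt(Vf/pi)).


factor = 1 - 2*sqrt(0.51/pi) = 0.1942
sigma_2 = 69 * 0.1942 = 13.4 MPa

13.4 MPa


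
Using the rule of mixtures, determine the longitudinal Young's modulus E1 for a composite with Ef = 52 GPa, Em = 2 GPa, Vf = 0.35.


E1 = Ef*Vf + Em*(1-Vf) = 52*0.35 + 2*0.65 = 19.5 GPa

19.5 GPa


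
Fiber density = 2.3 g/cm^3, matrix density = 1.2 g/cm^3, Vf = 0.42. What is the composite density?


rho_c = rho_f*Vf + rho_m*(1-Vf) = 2.3*0.42 + 1.2*0.58 = 1.662 g/cm^3

1.662 g/cm^3


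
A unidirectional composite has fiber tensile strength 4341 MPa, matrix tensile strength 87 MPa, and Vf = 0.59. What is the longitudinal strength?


sigma_1 = sigma_f*Vf + sigma_m*(1-Vf) = 4341*0.59 + 87*0.41 = 2596.9 MPa

2596.9 MPa


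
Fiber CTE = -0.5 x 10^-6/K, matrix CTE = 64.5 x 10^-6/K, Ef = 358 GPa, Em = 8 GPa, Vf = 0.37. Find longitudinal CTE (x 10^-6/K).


E1 = Ef*Vf + Em*(1-Vf) = 137.5
alpha_1 = (alpha_f*Ef*Vf + alpha_m*Em*(1-Vf))/E1 = 1.88 x 10^-6/K

1.88 x 10^-6/K


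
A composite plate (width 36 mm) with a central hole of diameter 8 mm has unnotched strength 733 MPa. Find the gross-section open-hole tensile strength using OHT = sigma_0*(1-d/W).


OHT = sigma_0*(1-d/W) = 733*(1-8/36) = 570.1 MPa

570.1 MPa


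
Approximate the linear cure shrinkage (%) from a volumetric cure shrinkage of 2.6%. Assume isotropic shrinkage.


Linear shrinkage ≈ vol_shrink/3 = 2.6/3 = 0.867%

0.867%


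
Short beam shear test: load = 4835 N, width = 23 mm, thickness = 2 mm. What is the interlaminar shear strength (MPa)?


ILSS = 3F/(4bh) = 3*4835/(4*23*2) = 78.83 MPa

78.83 MPa


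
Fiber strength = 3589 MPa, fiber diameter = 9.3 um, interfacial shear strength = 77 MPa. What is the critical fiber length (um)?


Lc = sigma_f * d / (2 * tau_i) = 3589 * 9.3 / (2 * 77) = 216.7 um

216.7 um


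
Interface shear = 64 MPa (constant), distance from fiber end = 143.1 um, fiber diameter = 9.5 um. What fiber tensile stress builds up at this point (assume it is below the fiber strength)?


Force balance: sigma_f * (pi*d^2/4) = tau * (pi*d) * x  ->  sigma_f = 4 * tau * x / d
sigma_f = 4 * 64 * 143.1 / 9.5 = 3856.2 MPa

3856.2 MPa


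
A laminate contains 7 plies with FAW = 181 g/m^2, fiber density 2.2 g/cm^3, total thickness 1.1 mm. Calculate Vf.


Vf = n * FAW / (rho_f * h * 1000) = 7 * 181 / (2.2 * 1.1 * 1000) = 0.5236

0.5236


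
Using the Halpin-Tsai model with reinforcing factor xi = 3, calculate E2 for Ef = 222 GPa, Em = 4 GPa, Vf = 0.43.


eta = (Ef/Em - 1)/(Ef/Em + xi) = (55.5 - 1)/(55.5 + 3) = 0.9316
E2 = Em*(1+xi*eta*Vf)/(1-eta*Vf) = 14.69 GPa

14.69 GPa


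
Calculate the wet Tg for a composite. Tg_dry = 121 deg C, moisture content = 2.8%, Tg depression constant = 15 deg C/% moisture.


Tg_wet = Tg_dry - k*moisture = 121 - 15*2.8 = 79.0 deg C

79.0 deg C


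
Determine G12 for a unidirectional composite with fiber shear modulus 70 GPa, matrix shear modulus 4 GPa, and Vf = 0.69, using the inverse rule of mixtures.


1/G12 = Vf/Gf + (1-Vf)/Gm = 0.69/70 + 0.31/4
G12 = 11.45 GPa

11.45 GPa


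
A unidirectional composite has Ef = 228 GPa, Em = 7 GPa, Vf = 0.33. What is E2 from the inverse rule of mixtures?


1/E2 = Vf/Ef + (1-Vf)/Em = 0.33/228 + 0.67/7
E2 = 10.29 GPa

10.29 GPa


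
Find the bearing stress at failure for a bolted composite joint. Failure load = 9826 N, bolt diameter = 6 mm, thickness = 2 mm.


sigma_br = F/(d*h) = 9826/(6*2) = 818.8 MPa

818.8 MPa


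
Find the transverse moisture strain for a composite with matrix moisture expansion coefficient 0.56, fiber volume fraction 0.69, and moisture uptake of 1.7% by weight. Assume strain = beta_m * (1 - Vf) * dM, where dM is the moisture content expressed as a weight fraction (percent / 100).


dM = 1.7/100 = 0.017
strain = beta_m * (1-Vf) * dM = 0.56 * 0.31 * 0.017 = 0.0029512

0.0029512


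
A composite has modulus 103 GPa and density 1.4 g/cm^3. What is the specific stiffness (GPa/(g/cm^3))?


Specific stiffness = E/rho = 103/1.4 = 73.6 GPa/(g/cm^3)

73.6 GPa/(g/cm^3)
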